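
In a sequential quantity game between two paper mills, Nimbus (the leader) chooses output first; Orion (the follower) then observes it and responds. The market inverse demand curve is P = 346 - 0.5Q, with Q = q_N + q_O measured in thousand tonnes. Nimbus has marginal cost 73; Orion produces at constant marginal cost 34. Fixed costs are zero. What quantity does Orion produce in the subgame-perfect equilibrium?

195

The follower Orion best-responds to any q_N: π_O = (346 - 0.5Q)q_O - 34q_O.
∂π_O/∂q_O = 312 - (1/2)q_N - q_O = 0 gives the reaction function q_O = (312 - (1/2)q_N).
Nimbus substitutes q_O(q_N) into its own profit: π_N = q_N(346 - (1/2)q_N - (312 - (1/2)q_N)/2) - 73q_N = (190 - (1/4)q_N)q_N - 73q_N.
The leader's first-order condition 117 - (1/2)q_N = 0 yields q_N = 234.
Then q_O = (312 - (1/2)·234) = 195.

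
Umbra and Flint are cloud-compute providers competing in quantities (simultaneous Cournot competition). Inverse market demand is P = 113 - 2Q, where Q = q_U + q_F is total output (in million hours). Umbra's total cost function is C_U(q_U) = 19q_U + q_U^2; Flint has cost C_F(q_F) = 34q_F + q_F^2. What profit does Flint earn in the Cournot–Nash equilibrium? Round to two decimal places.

239.64

Umbra's profit: π_U = (113 - 2Q)q_U - (19q_U + q_U²). Setting ∂π_U/∂q_U = 0: 94 - 6q_U - 2(q_F) = 0.
Flint's first-order condition: 79 - 6q_F - 2(q_U) = 0.
Rearranging gives the reaction functions q_U = (94 - 2q_F)/6 and q_F = (79 - 2q_U)/6.
Substituting one into the other gives q_U = 203/16 and q_F = 143/16.
Price P = 113 - 2·(173/8) = 279/4.
Flint's profit: (279/4)·(143/16) - 34·(143/16) - (143/16)² = 239.6367.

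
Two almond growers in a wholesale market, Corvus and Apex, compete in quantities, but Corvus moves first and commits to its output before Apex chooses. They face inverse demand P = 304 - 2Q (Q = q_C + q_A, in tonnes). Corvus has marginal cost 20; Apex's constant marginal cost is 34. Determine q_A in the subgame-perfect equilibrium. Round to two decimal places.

30.25

The follower Apex best-responds to any q_C: π_A = (304 - 2Q)q_A - 34q_A.
∂π_A/∂q_A = 270 - 2q_C - 4q_A = 0 gives the reaction function q_A = (270 - 2q_C)/4.
Corvus substitutes q_A(q_C) into its own profit: π_C = q_C(304 - 2q_C - (270 - 2q_C)/2) - 20q_C = (169 - q_C)q_C - 20q_C.
Leader FOC: 149 - 2q_C = 0, so q_C = 149/2.
Then q_A = (270 - 2·(149/2))/4 = 121/4.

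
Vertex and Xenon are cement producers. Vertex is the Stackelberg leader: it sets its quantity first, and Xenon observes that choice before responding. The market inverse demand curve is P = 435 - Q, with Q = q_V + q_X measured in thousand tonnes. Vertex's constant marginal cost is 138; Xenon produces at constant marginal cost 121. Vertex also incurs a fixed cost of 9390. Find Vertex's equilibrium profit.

The follower Xenon best-responds to any q_V: π_X = (435 - Q)q_X - 121q_X.
Setting the follower's marginal profit to zero, 314 - q_V - 2q_X = 0, i.e. q_X = (314 - q_V)/2.
Vertex substitutes q_X(q_V) into its own profit: π_V = q_V(435 - q_V - (314 - q_V)/2) - 138q_V = (278 - (1/2)q_V)q_V - 138q_V.
Maximising: ∂π_V/∂q_V = 140 - q_V = 0, giving q_V = 140.
Then q_X = (314 - 140)/2 = 87.
Price P = 435 - 227 = 208.
Vertex's profit: (208 - 138)·140 - 9390 = 410.

410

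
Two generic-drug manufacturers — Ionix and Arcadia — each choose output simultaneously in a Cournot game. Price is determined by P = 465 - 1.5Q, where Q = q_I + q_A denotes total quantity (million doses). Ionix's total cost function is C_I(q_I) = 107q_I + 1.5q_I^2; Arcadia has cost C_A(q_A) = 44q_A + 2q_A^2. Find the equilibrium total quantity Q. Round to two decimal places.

Ionix's profit: π_I = (465 - 1.5Q)q_I - (107q_I + (3/2)q_I²). Setting ∂π_I/∂q_I = 0: 358 - 6q_I - (3/2)(q_A) = 0.
Arcadia's first-order condition: 421 - 7q_A - (3/2)(q_I) = 0.
Best responses: q_I = (358 - (3/2)q_A)/6, q_A = (421 - (3/2)q_I)/7.
Substituting one into the other gives q_I = 47.1572 and q_A = 50.0377.
Total output Q = 47.1572 + 50.0377 = 97.1950.

97.19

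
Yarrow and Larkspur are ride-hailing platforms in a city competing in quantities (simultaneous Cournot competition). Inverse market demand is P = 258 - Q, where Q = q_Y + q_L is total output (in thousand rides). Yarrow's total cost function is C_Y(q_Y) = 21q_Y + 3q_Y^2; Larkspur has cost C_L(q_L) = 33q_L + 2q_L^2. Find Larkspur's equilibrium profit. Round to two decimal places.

3317.75

Yarrow's profit: π_Y = (258 - Q)q_Y - (21q_Y + 3q_Y²). Setting ∂π_Y/∂q_Y = 0: 237 - 8q_Y - (q_L) = 0.
Larkspur's first-order condition: 225 - 6q_L - (q_Y) = 0.
Best responses: q_Y = (237 - q_L)/8, q_L = (225 - q_Y)/6.
Substituting one into the other gives q_Y = 1197/47 and q_L = 1563/47.
Price P = 258 - 58.7234 = 199.2766.
Larkspur's profit: 199.2766·(1563/47) - 33·(1563/47) - 2(1563/47)² = 3317.7488.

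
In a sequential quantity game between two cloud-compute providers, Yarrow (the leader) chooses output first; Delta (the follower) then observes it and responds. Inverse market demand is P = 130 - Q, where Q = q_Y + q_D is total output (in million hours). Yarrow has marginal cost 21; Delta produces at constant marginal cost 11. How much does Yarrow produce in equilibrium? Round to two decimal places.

49.50

Solve by backward induction. Given q_Y, the follower Delta maximises π_D = (130 - q_Y - q_D)q_D - 11q_D.
∂π_D/∂q_D = 119 - q_Y - 2q_D = 0 gives the reaction function q_D = (119 - q_Y)/2.
Yarrow substitutes q_D(q_Y) into its own profit: π_Y = q_Y(130 - q_Y - (119 - q_Y)/2) - 21q_Y = (141/2 - (1/2)q_Y)q_Y - 21q_Y.
Maximising: ∂π_Y/∂q_Y = 99/2 - q_Y = 0, giving q_Y = 99/2.
Then q_D = (119 - 99/2)/2 = 139/4.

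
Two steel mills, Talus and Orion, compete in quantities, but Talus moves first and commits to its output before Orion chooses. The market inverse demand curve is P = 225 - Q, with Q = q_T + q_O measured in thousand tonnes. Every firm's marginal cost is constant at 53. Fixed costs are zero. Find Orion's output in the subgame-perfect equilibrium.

43

The follower Orion best-responds to any q_T: π_O = (225 - Q)q_O - 53q_O.
∂π_O/∂q_O = 172 - q_T - 2q_O = 0 gives the reaction function q_O = (172 - q_T)/2.
Talus substitutes q_O(q_T) into its own profit: π_T = q_T(225 - q_T - (172 - q_T)/2) - 53q_T = (139 - (1/2)q_T)q_T - 53q_T.
Leader FOC: 86 - q_T = 0, so q_T = 86.
Then q_O = (172 - 86)/2 = 43.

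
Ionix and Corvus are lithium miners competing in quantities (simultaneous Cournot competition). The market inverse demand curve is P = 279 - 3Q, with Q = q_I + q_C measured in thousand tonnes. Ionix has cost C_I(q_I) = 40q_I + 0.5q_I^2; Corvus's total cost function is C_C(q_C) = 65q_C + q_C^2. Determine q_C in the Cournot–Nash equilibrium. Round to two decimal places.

Ionix's profit: π_I = (279 - 3Q)q_I - (40q_I + (1/2)q_I²). Setting ∂π_I/∂q_I = 0: 239 - 7q_I - 3(q_C) = 0.
Corvus's profit: π_C = (279 - 3Q)q_C - (65q_C + q_C²). Setting ∂π_C/∂q_C = 0: 214 - 8q_C - 3(q_I) = 0.
Rearranging gives the reaction functions q_I = (239 - 3q_C)/7 and q_C = (214 - 3q_I)/8.
Solving the pair: q_I = 1270/47, q_C = 781/47.

16.62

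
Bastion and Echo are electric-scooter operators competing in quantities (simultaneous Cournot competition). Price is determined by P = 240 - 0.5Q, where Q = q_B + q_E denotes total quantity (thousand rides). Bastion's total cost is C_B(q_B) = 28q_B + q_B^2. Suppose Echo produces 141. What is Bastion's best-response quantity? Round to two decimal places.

47.17

With the rival's output fixed at 141, Bastion's profit is π_B = (240 - (1/2)·141 - (1/2)q_B)q_B - (28q_B + q_B²) = (339/2 - (1/2)q_B)q_B - (28q_B + q_B²).
∂π_B/∂q_B = 283/2 - 3q_B = 0, so q_B = 283/6.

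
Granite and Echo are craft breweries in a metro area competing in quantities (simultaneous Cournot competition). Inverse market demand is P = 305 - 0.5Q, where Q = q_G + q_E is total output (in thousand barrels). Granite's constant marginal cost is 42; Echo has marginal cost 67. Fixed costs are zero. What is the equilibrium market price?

138

Granite's profit: π_G = (305 - 0.5Q)q_G - (42q_G). Setting ∂π_G/∂q_G = 0: 263 - q_G - (1/2)(q_E) = 0.
Echo's first-order condition: 238 - q_E - (1/2)(q_G) = 0.
Rearranging gives the reaction functions q_G = (263 - (1/2)q_E) and q_E = (238 - (1/2)q_G).
Solving the pair: q_G = 192, q_E = 142.
Total output Q = 334, so price P = 305 - (1/2)·334 = 138.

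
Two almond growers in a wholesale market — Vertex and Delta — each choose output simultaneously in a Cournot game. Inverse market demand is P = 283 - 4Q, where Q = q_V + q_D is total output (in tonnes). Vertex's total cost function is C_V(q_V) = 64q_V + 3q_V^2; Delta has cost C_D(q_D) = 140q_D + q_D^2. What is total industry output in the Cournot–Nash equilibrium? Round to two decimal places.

22.13

Vertex's profit: π_V = (283 - 4Q)q_V - (64q_V + 3q_V²). Setting ∂π_V/∂q_V = 0: 219 - 14q_V - 4(q_D) = 0.
Delta's profit: π_D = (283 - 4Q)q_D - (140q_D + q_D²). Setting ∂π_D/∂q_D = 0: 143 - 10q_D - 4(q_V) = 0.
Rearranging gives the reaction functions q_V = (219 - 4q_D)/14 and q_D = (143 - 4q_V)/10.
Solving the pair: q_V = 809/62, q_D = 563/62.
Total output Q = 809/62 + 563/62 = 686/31.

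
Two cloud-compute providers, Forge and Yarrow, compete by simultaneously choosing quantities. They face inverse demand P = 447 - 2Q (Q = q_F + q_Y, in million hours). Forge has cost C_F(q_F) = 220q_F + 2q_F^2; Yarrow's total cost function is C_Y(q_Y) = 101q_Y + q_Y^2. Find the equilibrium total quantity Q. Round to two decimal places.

67.82

Forge's profit: π_F = (447 - 2Q)q_F - (220q_F + 2q_F²). Setting ∂π_F/∂q_F = 0: 227 - 8q_F - 2(q_Y) = 0.
Yarrow's first-order condition: 346 - 6q_Y - 2(q_F) = 0.
So q_F = (227 - 2q_Y)/8 and q_Y = (346 - 2q_F)/6.
Solving the pair: q_F = 335/22, q_Y = 1157/22.
Total output Q = 335/22 + 1157/22 = 746/11.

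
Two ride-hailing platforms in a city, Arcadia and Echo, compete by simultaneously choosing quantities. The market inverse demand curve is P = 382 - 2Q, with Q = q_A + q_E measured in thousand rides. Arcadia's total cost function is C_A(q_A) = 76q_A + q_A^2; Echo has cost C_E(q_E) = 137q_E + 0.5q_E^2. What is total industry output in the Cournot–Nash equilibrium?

Arcadia's profit: π_A = (382 - 2Q)q_A - (76q_A + q_A²). Setting ∂π_A/∂q_A = 0: 306 - 6q_A - 2(q_E) = 0.
Echo's first-order condition: 245 - 5q_E - 2(q_A) = 0.
Rearranging gives the reaction functions q_A = (306 - 2q_E)/6 and q_E = (245 - 2q_A)/5.
Solving the pair: q_A = 40, q_E = 33.
Total output Q = 40 + 33 = 73.

73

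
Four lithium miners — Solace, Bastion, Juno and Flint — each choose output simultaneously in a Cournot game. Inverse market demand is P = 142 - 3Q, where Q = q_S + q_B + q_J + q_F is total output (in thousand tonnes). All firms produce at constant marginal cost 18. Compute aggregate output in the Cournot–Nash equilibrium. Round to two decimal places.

A representative firm's profit is π_i = q_i(142 - 3Q) - 18q_i.
First-order condition (treating rivals' output as given): 124 - 6q_i - 3·Σ_{j≠i} q_j = 0.
By symmetry each firm produces the same amount; substituting Σ_{j≠i} q_j = 3q_i yields q_i = 124/15.
Total output Q = 124/15 + 124/15 + 124/15 + 124/15 = 496/15.

33.07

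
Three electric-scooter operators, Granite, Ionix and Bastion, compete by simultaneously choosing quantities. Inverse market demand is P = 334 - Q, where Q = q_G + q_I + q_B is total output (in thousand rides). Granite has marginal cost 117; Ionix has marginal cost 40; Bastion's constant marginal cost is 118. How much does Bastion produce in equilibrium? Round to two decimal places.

Granite's profit: π_G = (334 - Q)q_G - (117q_G). Setting ∂π_G/∂q_G = 0: 217 - 2q_G - (q_I + q_B) = 0.
Ionix's first-order condition: 294 - 2q_I - (q_G + q_B) = 0.
Bastion's first-order condition: 216 - 2q_B - (q_G + q_I) = 0.
Summing all 3 equations gives 727 − 4Q = 0, hence Q = 727/4.
Back-substituting: q_G = (217 − 727/4) = 141/4, q_I = (294 − 727/4) = 449/4, q_B = (216 − 727/4) = 137/4.

34.25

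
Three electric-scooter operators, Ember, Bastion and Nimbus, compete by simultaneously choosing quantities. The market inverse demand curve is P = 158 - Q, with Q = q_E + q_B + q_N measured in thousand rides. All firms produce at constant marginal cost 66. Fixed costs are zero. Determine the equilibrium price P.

Each firm earns π_i = (158 - Q)q_i - 66q_i.
Setting ∂π_i/∂q_i = 0 with rivals' quantities fixed: 92 - 2q_i - Σ_{j≠i} q_j = 0.
By symmetry each firm produces the same amount; substituting Σ_{j≠i} q_j = 2q_i yields q_i = 92/4 = 23.
Total output Q = 69, so price P = 158 - 69 = 89.

89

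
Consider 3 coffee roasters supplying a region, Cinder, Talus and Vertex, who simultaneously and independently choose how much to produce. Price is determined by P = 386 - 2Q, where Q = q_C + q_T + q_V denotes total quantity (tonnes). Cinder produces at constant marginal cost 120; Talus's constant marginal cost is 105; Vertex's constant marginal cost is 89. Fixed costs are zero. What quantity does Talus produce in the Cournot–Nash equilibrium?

35

Cinder's profit: π_C = (386 - 2Q)q_C - (120q_C). Setting ∂π_C/∂q_C = 0: 266 - 4q_C - 2(q_T + q_V) = 0.
Talus's profit: π_T = (386 - 2Q)q_T - (105q_T). Setting ∂π_T/∂q_T = 0: 281 - 4q_T - 2(q_C + q_V) = 0.
Vertex's profit: π_V = (386 - 2Q)q_V - (89q_V). Setting ∂π_V/∂q_V = 0: 297 - 4q_V - 2(q_C + q_T) = 0.
Adding the 3 first-order conditions: 844 − 8Q = 0, so Q = 211/2.
Back-substituting: q_C = (266 − 211)/2 = 55/2, q_T = (281 − 211)/2 = 35, q_V = (297 − 211)/2 = 43.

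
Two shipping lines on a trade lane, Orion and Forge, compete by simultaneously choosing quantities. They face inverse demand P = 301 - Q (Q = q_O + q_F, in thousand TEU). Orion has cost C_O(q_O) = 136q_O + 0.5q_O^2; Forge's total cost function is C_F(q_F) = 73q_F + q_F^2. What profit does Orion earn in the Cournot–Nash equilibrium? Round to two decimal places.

Orion's profit: π_O = (301 - Q)q_O - (136q_O + (1/2)q_O²). Setting ∂π_O/∂q_O = 0: 165 - 3q_O - (q_F) = 0.
Forge's profit: π_F = (301 - Q)q_F - (73q_F + q_F²). Setting ∂π_F/∂q_F = 0: 228 - 4q_F - (q_O) = 0.
So q_O = (165 - q_F)/3 and q_F = (228 - q_O)/4.
Solving the pair: q_O = 432/11, q_F = 519/11.
Price P = 301 - 951/11 = 214.5455.
Orion's profit: 214.5455·(432/11) - 136·(432/11) - (1/2)(432/11)² = 2313.5207.

2313.52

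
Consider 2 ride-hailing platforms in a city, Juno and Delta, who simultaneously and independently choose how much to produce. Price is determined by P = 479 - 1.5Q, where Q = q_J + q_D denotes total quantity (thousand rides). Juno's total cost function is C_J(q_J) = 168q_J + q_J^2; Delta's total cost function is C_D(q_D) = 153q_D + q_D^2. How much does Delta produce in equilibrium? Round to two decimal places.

51.14

Juno's profit: π_J = (479 - 1.5Q)q_J - (168q_J + q_J²). Setting ∂π_J/∂q_J = 0: 311 - 5q_J - (3/2)(q_D) = 0.
Delta's profit: π_D = (479 - 1.5Q)q_D - (153q_D + q_D²). Setting ∂π_D/∂q_D = 0: 326 - 5q_D - (3/2)(q_J) = 0.
Best responses: q_J = (311 - (3/2)q_D)/5, q_D = (326 - (3/2)q_J)/5.
Substituting one into the other gives q_J = 328/7 and q_D = 358/7.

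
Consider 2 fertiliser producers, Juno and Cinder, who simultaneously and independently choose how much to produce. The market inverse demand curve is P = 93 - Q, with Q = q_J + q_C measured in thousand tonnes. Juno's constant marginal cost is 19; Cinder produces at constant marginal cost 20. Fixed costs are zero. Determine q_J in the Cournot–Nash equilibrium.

25

Juno's profit: π_J = (93 - Q)q_J - (19q_J). Setting ∂π_J/∂q_J = 0: 74 - 2q_J - (q_C) = 0.
Cinder's first-order condition: 73 - 2q_C - (q_J) = 0.
So q_J = (74 - q_C)/2 and q_C = (73 - q_J)/2.
Solving the pair: q_J = 25, q_C = 24.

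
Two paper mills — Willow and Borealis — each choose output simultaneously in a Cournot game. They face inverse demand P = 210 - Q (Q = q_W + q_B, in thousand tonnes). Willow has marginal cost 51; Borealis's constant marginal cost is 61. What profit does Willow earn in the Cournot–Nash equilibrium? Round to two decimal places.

3173.44

Willow's profit: π_W = (210 - Q)q_W - (51q_W). Setting ∂π_W/∂q_W = 0: 159 - 2q_W - (q_B) = 0.
Borealis's profit: π_B = (210 - Q)q_B - (61q_B). Setting ∂π_B/∂q_B = 0: 149 - 2q_B - (q_W) = 0.
So q_W = (159 - q_B)/2 and q_B = (149 - q_W)/2.
Solving the pair: q_W = 169/3, q_B = 139/3.
Price P = 210 - 308/3 = 322/3.
Willow's profit: (322/3 - 51)·(169/3) = 3173.4444.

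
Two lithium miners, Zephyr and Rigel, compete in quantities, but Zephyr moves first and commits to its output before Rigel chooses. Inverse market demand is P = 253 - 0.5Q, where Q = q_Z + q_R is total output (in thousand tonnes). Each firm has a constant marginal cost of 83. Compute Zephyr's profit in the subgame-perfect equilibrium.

7225

The follower Rigel best-responds to any q_Z: π_R = (253 - 0.5Q)q_R - 83q_R.
Setting the follower's marginal profit to zero, 170 - (1/2)q_Z - q_R = 0, i.e. q_R = (170 - (1/2)q_Z).
Zephyr substitutes q_R(q_Z) into its own profit: π_Z = q_Z(253 - (1/2)q_Z - (170 - (1/2)q_Z)/2) - 83q_Z = (168 - (1/4)q_Z)q_Z - 83q_Z.
Leader FOC: 85 - (1/2)q_Z = 0, so q_Z = 170.
Then q_R = (170 - (1/2)·170) = 85.
Price P = 253 - (1/2)·255 = 251/2.
Zephyr's profit: (251/2 - 83)·170 = 7225.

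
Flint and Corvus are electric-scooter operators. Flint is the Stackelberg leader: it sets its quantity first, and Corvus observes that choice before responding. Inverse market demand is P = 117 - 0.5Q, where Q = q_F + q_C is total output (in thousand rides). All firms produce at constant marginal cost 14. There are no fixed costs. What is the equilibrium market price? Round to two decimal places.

The follower Corvus best-responds to any q_F: π_C = (117 - 0.5Q)q_C - 14q_C.
Setting the follower's marginal profit to zero, 103 - (1/2)q_F - q_C = 0, i.e. q_C = (103 - (1/2)q_F).
Flint substitutes q_C(q_F) into its own profit: π_F = q_F(117 - (1/2)q_F - (103 - (1/2)q_F)/2) - 14q_F = (131/2 - (1/4)q_F)q_F - 14q_F.
Maximising: ∂π_F/∂q_F = 103/2 - (1/2)q_F = 0, giving q_F = 103.
Then q_C = (103 - (1/2)·103) = 103/2.
Total output Q = 309/2, so price P = 117 - (1/2)·(309/2) = 159/4.

39.75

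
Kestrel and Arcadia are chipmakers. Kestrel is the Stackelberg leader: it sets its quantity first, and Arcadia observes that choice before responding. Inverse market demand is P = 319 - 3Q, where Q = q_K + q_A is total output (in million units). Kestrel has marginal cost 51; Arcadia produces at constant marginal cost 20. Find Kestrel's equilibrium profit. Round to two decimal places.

2340.38

Solve by backward induction. Given q_K, the follower Arcadia maximises π_A = (319 - 3q_K - 3q_A)q_A - 20q_A.
Follower FOC: 299 - 3q_K - 6q_A = 0, so q_A(q_K) = (299 - 3q_K)/6.
The leader anticipates this reaction. Substituting into P = 319 - 3Q gives P = 339/2 - (3/2)q_K, so π_K = (339/2 - (3/2)q_K)q_K - 51q_K.
Maximising: ∂π_K/∂q_K = 237/2 - 3q_K = 0, giving q_K = 79/2.
Then q_A = (299 - 3·(79/2))/6 = 361/12.
Price P = 319 - 3·(835/12) = 441/4.
Kestrel's profit: (441/4 - 51)·(79/2) = 2340.3750.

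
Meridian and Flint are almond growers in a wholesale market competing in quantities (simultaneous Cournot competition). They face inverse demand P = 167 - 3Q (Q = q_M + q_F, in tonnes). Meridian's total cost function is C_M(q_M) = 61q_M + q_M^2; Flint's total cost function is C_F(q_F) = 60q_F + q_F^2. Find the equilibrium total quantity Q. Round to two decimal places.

Meridian's profit: π_M = (167 - 3Q)q_M - (61q_M + q_M²). Setting ∂π_M/∂q_M = 0: 106 - 8q_M - 3(q_F) = 0.
Flint's first-order condition: 107 - 8q_F - 3(q_M) = 0.
Rearranging gives the reaction functions q_M = (106 - 3q_F)/8 and q_F = (107 - 3q_M)/8.
Solving the pair: q_M = 527/55, q_F = 538/55.
Total output Q = 527/55 + 538/55 = 213/11.

19.36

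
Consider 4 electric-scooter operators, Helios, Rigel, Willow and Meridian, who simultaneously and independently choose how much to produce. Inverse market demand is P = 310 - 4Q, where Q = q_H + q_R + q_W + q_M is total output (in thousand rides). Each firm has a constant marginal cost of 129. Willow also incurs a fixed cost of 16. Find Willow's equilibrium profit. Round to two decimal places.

311.61

A representative firm's profit is π_i = q_i(310 - 4Q) - 129q_i.
First-order condition (treating rivals' output as given): 181 - 8q_i - 4·Σ_{j≠i} q_j = 0.
With identical firms every q_j equals q_i, so Σ_{j≠i} q_j = 3q_i and 181 = 20q_i, giving q_i = 181/20.
Price P = 310 - 4·(181/5) = 826/5.
Willow's profit: (826/5 - 129)·(181/20) - 16 = 311.6100.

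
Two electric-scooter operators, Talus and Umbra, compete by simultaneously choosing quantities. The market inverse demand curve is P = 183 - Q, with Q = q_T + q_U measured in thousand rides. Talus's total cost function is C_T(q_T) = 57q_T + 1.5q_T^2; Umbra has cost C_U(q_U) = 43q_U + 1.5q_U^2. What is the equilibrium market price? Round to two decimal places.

138.67

Talus's profit: π_T = (183 - Q)q_T - (57q_T + (3/2)q_T²). Setting ∂π_T/∂q_T = 0: 126 - 5q_T - (q_U) = 0.
Umbra's profit: π_U = (183 - Q)q_U - (43q_U + (3/2)q_U²). Setting ∂π_U/∂q_U = 0: 140 - 5q_U - (q_T) = 0.
So q_T = (126 - q_U)/5 and q_U = (140 - q_T)/5.
Solving the pair: q_T = 245/12, q_U = 287/12.
Total output Q = 133/3, so price P = 183 - 133/3 = 416/3.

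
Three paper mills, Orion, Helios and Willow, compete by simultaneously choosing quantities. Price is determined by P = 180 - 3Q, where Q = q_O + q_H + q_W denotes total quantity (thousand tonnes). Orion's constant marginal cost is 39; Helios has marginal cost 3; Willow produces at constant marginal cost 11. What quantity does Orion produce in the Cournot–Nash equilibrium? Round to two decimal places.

6.42

Orion's profit: π_O = (180 - 3Q)q_O - (39q_O). Setting ∂π_O/∂q_O = 0: 141 - 6q_O - 3(q_H + q_W) = 0.
Helios's profit: π_H = (180 - 3Q)q_H - (3q_H). Setting ∂π_H/∂q_H = 0: 177 - 6q_H - 3(q_O + q_W) = 0.
Willow's profit: π_W = (180 - 3Q)q_W - (11q_W). Setting ∂π_W/∂q_W = 0: 169 - 6q_W - 3(q_O + q_H) = 0.
Adding the 3 first-order conditions: 487 − 12Q = 0, so Q = 487/12.
Back-substituting: q_O = (141 − 487/4)/3 = 77/12, q_H = (177 − 487/4)/3 = 221/12, q_W = (169 − 487/4)/3 = 63/4.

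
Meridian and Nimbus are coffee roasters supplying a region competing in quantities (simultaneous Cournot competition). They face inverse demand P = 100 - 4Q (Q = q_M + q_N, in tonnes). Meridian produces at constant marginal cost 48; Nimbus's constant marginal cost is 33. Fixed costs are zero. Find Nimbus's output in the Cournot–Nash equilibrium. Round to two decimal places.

Meridian's profit: π_M = (100 - 4Q)q_M - (48q_M). Setting ∂π_M/∂q_M = 0: 52 - 8q_M - 4(q_N) = 0.
Nimbus's first-order condition: 67 - 8q_N - 4(q_M) = 0.
So q_M = (52 - 4q_N)/8 and q_N = (67 - 4q_M)/8.
Substituting one into the other gives q_M = 37/12 and q_N = 41/6.

6.83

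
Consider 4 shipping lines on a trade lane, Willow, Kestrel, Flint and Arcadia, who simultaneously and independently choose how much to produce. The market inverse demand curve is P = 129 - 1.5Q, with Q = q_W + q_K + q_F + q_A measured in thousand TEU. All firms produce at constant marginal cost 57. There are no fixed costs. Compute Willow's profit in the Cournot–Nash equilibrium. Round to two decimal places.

A representative firm's profit is π_i = q_i(129 - 1.5Q) - 57q_i.
Setting ∂π_i/∂q_i = 0 with rivals' quantities fixed: 72 - 3q_i - (3/2)·Σ_{j≠i} q_j = 0.
By symmetry each firm produces the same amount; substituting Σ_{j≠i} q_j = 3q_i yields q_i = 72/(15/2) = 48/5.
Price P = 129 - (3/2)·(192/5) = 357/5.
Willow's profit: (357/5 - 57)·(48/5) = 138.2400.

138.24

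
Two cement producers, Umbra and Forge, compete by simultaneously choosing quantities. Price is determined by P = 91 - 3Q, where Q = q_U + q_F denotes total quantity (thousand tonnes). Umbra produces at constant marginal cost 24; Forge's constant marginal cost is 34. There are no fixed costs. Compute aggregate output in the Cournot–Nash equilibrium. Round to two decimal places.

13.78

Umbra's profit: π_U = (91 - 3Q)q_U - (24q_U). Setting ∂π_U/∂q_U = 0: 67 - 6q_U - 3(q_F) = 0.
Forge's profit: π_F = (91 - 3Q)q_F - (34q_F). Setting ∂π_F/∂q_F = 0: 57 - 6q_F - 3(q_U) = 0.
So q_U = (67 - 3q_F)/6 and q_F = (57 - 3q_U)/6.
Solving the pair: q_U = 77/9, q_F = 47/9.
Total output Q = 77/9 + 47/9 = 124/9.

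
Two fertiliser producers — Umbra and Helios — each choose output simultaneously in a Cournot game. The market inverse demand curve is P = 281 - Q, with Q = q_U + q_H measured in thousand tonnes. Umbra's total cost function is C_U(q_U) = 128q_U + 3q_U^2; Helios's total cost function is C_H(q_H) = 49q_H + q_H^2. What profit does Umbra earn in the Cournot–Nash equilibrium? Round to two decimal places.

Umbra's profit: π_U = (281 - Q)q_U - (128q_U + 3q_U²). Setting ∂π_U/∂q_U = 0: 153 - 8q_U - (q_H) = 0.
Helios's profit: π_H = (281 - Q)q_H - (49q_H + q_H²). Setting ∂π_H/∂q_H = 0: 232 - 4q_H - (q_U) = 0.
Rearranging gives the reaction functions q_U = (153 - q_H)/8 and q_H = (232 - q_U)/4.
Substituting one into the other gives q_U = 380/31 and q_H = 1703/31.
Price P = 281 - 67.1935 = 213.8065.
Umbra's profit: 213.8065·(380/31) - 128·(380/31) - 3(380/31)² = 601.0406.

601.04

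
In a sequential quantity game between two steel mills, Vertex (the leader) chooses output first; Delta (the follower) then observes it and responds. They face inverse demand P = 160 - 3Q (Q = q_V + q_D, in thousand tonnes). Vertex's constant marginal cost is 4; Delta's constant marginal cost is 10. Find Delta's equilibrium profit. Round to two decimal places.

The follower Delta best-responds to any q_V: π_D = (160 - 3Q)q_D - 10q_D.
∂π_D/∂q_D = 150 - 3q_V - 6q_D = 0 gives the reaction function q_D = (150 - 3q_V)/6.
The leader anticipates this reaction. Substituting into P = 160 - 3Q gives P = 85 - (3/2)q_V, so π_V = (85 - (3/2)q_V)q_V - 4q_V.
Maximising: ∂π_V/∂q_V = 81 - 3q_V = 0, giving q_V = 27.
Then q_D = (150 - 3·27)/6 = 23/2.
Price P = 160 - 3·(77/2) = 89/2.
Delta's profit: (89/2 - 10)·(23/2) = 1587/4.

396.75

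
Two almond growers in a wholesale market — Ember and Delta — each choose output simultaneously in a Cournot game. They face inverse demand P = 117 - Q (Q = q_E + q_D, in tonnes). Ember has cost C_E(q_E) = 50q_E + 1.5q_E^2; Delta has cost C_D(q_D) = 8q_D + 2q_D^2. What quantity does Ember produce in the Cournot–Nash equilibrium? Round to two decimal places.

10.10

Ember's profit: π_E = (117 - Q)q_E - (50q_E + (3/2)q_E²). Setting ∂π_E/∂q_E = 0: 67 - 5q_E - (q_D) = 0.
Delta's first-order condition: 109 - 6q_D - (q_E) = 0.
So q_E = (67 - q_D)/5 and q_D = (109 - q_E)/6.
Solving the pair: q_E = 293/29, q_D = 478/29.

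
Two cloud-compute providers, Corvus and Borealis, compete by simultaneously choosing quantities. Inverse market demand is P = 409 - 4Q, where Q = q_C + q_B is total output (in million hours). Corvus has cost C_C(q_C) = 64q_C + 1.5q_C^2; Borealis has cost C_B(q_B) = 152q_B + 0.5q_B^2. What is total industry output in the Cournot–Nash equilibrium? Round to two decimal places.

42.46

Corvus's profit: π_C = (409 - 4Q)q_C - (64q_C + (3/2)q_C²). Setting ∂π_C/∂q_C = 0: 345 - 11q_C - 4(q_B) = 0.
Borealis's first-order condition: 257 - 9q_B - 4(q_C) = 0.
So q_C = (345 - 4q_B)/11 and q_B = (257 - 4q_C)/9.
Solving the pair: q_C = 25.0241, q_B = 1447/83.
Total output Q = 25.0241 + 1447/83 = 42.4578.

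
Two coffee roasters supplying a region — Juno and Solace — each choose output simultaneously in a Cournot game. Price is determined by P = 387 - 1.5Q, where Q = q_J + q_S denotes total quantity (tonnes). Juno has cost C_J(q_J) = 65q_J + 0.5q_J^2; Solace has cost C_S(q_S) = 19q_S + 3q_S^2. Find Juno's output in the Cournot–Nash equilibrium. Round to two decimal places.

69.51

Juno's profit: π_J = (387 - 1.5Q)q_J - (65q_J + (1/2)q_J²). Setting ∂π_J/∂q_J = 0: 322 - 4q_J - (3/2)(q_S) = 0.
Solace's profit: π_S = (387 - 1.5Q)q_S - (19q_S + 3q_S²). Setting ∂π_S/∂q_S = 0: 368 - 9q_S - (3/2)(q_J) = 0.
Rearranging gives the reaction functions q_J = (322 - (3/2)q_S)/4 and q_S = (368 - (3/2)q_J)/9.
Substituting one into the other gives q_J = 69.5111 and q_S = 29.3037.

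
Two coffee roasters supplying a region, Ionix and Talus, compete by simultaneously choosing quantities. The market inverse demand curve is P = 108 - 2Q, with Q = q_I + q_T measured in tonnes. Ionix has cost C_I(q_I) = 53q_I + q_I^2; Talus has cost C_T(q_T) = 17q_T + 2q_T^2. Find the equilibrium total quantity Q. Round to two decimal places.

15.77

Ionix's profit: π_I = (108 - 2Q)q_I - (53q_I + q_I²). Setting ∂π_I/∂q_I = 0: 55 - 6q_I - 2(q_T) = 0.
Talus's profit: π_T = (108 - 2Q)q_T - (17q_T + 2q_T²). Setting ∂π_T/∂q_T = 0: 91 - 8q_T - 2(q_I) = 0.
Rearranging gives the reaction functions q_I = (55 - 2q_T)/6 and q_T = (91 - 2q_I)/8.
Solving the pair: q_I = 129/22, q_T = 109/11.
Total output Q = 129/22 + 109/11 = 347/22.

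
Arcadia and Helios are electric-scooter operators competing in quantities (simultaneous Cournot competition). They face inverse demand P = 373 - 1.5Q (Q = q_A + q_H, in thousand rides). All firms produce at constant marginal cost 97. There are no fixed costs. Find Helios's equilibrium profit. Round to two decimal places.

Each firm earns π_i = (373 - 1.5Q)q_i - 97q_i.
Setting ∂π_i/∂q_i = 0 with rivals' quantities fixed: 276 - 3q_i - (3/2)q_j = 0.
By symmetry each firm produces the same amount; substituting q_j = q_i yields q_i = 276/(9/2) = 184/3.
Price P = 373 - (3/2)·(368/3) = 189.
Helios's profit: (189 - 97)·(184/3) = 5642.6667.

5642.67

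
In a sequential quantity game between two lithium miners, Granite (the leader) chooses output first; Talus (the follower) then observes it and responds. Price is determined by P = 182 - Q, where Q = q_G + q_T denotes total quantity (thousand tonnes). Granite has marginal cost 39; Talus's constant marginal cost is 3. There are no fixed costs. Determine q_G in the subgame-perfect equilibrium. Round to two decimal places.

The follower Talus best-responds to any q_G: π_T = (182 - Q)q_T - 3q_T.
Setting the follower's marginal profit to zero, 179 - q_G - 2q_T = 0, i.e. q_T = (179 - q_G)/2.
Granite substitutes q_T(q_G) into its own profit: π_G = q_G(182 - q_G - (179 - q_G)/2) - 39q_G = (185/2 - (1/2)q_G)q_G - 39q_G.
The leader's first-order condition 107/2 - q_G = 0 yields q_G = 107/2.
Then q_T = (179 - 107/2)/2 = 251/4.

53.50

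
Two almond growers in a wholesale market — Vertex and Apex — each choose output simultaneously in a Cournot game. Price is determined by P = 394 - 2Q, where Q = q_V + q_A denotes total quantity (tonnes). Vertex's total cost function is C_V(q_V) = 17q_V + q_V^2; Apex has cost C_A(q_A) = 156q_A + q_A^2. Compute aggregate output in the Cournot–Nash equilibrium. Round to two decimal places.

76.88

Vertex's profit: π_V = (394 - 2Q)q_V - (17q_V + q_V²). Setting ∂π_V/∂q_V = 0: 377 - 6q_V - 2(q_A) = 0.
Apex's profit: π_A = (394 - 2Q)q_A - (156q_A + q_A²). Setting ∂π_A/∂q_A = 0: 238 - 6q_A - 2(q_V) = 0.
Rearranging gives the reaction functions q_V = (377 - 2q_A)/6 and q_A = (238 - 2q_V)/6.
Substituting one into the other gives q_V = 893/16 and q_A = 337/16.
Total output Q = 893/16 + 337/16 = 615/8.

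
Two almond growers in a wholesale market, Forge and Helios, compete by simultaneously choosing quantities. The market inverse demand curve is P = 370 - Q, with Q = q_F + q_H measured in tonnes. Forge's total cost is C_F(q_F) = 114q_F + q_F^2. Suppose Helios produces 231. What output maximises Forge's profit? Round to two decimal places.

6.25

With the rival's output fixed at 231, Forge's profit is π_F = (370 - 231 - q_F)q_F - (114q_F + q_F²) = (139 - q_F)q_F - (114q_F + q_F²).
∂π_F/∂q_F = 25 - 4q_F = 0, so q_F = 25/4.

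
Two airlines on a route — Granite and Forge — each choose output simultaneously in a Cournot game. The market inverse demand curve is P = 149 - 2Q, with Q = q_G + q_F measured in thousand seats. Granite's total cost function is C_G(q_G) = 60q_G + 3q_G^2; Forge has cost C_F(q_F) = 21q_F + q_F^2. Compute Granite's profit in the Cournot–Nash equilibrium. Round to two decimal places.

123.22

Granite's profit: π_G = (149 - 2Q)q_G - (60q_G + 3q_G²). Setting ∂π_G/∂q_G = 0: 89 - 10q_G - 2(q_F) = 0.
Forge's first-order condition: 128 - 6q_F - 2(q_G) = 0.
So q_G = (89 - 2q_F)/10 and q_F = (128 - 2q_G)/6.
Substituting one into the other gives q_G = 139/28 and q_F = 551/28.
Price P = 149 - 2·(345/14) = 698/7.
Granite's profit: (698/7)·(139/28) - 60·(139/28) - 3(139/28)² = 123.2207.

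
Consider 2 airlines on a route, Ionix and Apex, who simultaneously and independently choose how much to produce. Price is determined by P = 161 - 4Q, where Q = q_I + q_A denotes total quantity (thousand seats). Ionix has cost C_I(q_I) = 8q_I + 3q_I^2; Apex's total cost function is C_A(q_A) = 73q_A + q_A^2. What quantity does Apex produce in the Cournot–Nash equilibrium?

Ionix's profit: π_I = (161 - 4Q)q_I - (8q_I + 3q_I²). Setting ∂π_I/∂q_I = 0: 153 - 14q_I - 4(q_A) = 0.
Apex's first-order condition: 88 - 10q_A - 4(q_I) = 0.
Rearranging gives the reaction functions q_I = (153 - 4q_A)/14 and q_A = (88 - 4q_I)/10.
Substituting one into the other gives q_I = 19/2 and q_A = 5.

5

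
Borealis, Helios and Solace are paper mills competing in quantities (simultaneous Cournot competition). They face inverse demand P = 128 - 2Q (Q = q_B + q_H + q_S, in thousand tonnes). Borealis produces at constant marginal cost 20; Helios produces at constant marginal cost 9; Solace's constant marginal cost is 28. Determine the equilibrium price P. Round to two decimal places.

Borealis's profit: π_B = (128 - 2Q)q_B - (20q_B). Setting ∂π_B/∂q_B = 0: 108 - 4q_B - 2(q_H + q_S) = 0.
Helios's profit: π_H = (128 - 2Q)q_H - (9q_H). Setting ∂π_H/∂q_H = 0: 119 - 4q_H - 2(q_B + q_S) = 0.
Solace's profit: π_S = (128 - 2Q)q_S - (28q_S). Setting ∂π_S/∂q_S = 0: 100 - 4q_S - 2(q_B + q_H) = 0.
Adding the 3 conditions: 327 − 4Q − 4Q = 0, i.e. Q = 327/8.
Back-substituting: q_B = (108 − 327/4)/2 = 105/8, q_H = (119 − 327/4)/2 = 149/8, q_S = (100 − 327/4)/2 = 73/8.
Total output Q = 327/8, so price P = 128 - 2·(327/8) = 185/4.

46.25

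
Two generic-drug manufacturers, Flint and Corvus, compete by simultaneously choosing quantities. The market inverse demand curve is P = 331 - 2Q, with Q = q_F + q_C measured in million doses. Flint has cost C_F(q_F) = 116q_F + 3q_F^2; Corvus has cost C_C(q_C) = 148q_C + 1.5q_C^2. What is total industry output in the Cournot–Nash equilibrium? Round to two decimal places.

38.47

Flint's profit: π_F = (331 - 2Q)q_F - (116q_F + 3q_F²). Setting ∂π_F/∂q_F = 0: 215 - 10q_F - 2(q_C) = 0.
Corvus's first-order condition: 183 - 7q_C - 2(q_F) = 0.
Rearranging gives the reaction functions q_F = (215 - 2q_C)/10 and q_C = (183 - 2q_F)/7.
Substituting one into the other gives q_F = 1139/66 and q_C = 700/33.
Total output Q = 1139/66 + 700/33 = 38.4697.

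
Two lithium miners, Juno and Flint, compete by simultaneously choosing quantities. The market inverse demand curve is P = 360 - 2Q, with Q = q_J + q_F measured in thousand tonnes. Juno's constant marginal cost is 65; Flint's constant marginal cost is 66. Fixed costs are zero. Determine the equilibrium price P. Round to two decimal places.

163.67

Juno's profit: π_J = (360 - 2Q)q_J - (65q_J). Setting ∂π_J/∂q_J = 0: 295 - 4q_J - 2(q_F) = 0.
Flint's profit: π_F = (360 - 2Q)q_F - (66q_F). Setting ∂π_F/∂q_F = 0: 294 - 4q_F - 2(q_J) = 0.
So q_J = (295 - 2q_F)/4 and q_F = (294 - 2q_J)/4.
Solving the pair: q_J = 148/3, q_F = 293/6.
Total output Q = 589/6, so price P = 360 - 2·(589/6) = 491/3.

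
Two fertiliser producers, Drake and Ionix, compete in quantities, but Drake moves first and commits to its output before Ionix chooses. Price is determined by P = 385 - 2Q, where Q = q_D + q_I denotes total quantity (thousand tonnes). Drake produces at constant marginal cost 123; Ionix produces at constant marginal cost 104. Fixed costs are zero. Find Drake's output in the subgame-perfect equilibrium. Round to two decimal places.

60.75

Solve by backward induction. Given q_D, the follower Ionix maximises π_I = (385 - 2q_D - 2q_I)q_I - 104q_I.
Follower FOC: 281 - 2q_D - 4q_I = 0, so q_I(q_D) = (281 - 2q_D)/4.
Drake substitutes q_I(q_D) into its own profit: π_D = q_D(385 - 2q_D - (281 - 2q_D)/2) - 123q_D = (489/2 - q_D)q_D - 123q_D.
Leader FOC: 243/2 - 2q_D = 0, so q_D = 243/4.
Then q_I = (281 - 2·(243/4))/4 = 319/8.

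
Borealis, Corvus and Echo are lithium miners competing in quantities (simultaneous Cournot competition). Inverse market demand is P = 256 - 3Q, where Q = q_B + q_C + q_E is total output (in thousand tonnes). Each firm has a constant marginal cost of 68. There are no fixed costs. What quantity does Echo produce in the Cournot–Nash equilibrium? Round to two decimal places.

A representative firm's profit is π_i = q_i(256 - 3Q) - 68q_i.
First-order condition (treating rivals' output as given): 188 - 6q_i - 3·Σ_{j≠i} q_j = 0.
By symmetry each firm produces the same amount; substituting Σ_{j≠i} q_j = 2q_i yields q_i = 188/12 = 47/3.

15.67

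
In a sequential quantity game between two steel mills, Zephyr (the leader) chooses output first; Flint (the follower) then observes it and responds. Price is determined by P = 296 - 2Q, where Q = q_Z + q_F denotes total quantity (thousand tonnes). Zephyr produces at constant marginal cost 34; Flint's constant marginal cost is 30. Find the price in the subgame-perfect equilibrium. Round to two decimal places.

The follower Flint best-responds to any q_Z: π_F = (296 - 2Q)q_F - 30q_F.
Setting the follower's marginal profit to zero, 266 - 2q_Z - 4q_F = 0, i.e. q_F = (266 - 2q_Z)/4.
The leader anticipates this reaction. Substituting into P = 296 - 2Q gives P = 163 - q_Z, so π_Z = (163 - q_Z)q_Z - 34q_Z.
Leader FOC: 129 - 2q_Z = 0, so q_Z = 129/2.
Then q_F = (266 - 2·(129/2))/4 = 137/4.
Total output Q = 395/4, so price P = 296 - 2·(395/4) = 197/2.

98.50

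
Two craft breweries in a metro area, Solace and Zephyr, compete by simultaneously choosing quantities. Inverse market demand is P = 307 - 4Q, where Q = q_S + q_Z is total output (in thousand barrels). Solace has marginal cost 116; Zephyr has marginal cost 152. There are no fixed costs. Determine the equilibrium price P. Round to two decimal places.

191.67

Solace's profit: π_S = (307 - 4Q)q_S - (116q_S). Setting ∂π_S/∂q_S = 0: 191 - 8q_S - 4(q_Z) = 0.
Zephyr's profit: π_Z = (307 - 4Q)q_Z - (152q_Z). Setting ∂π_Z/∂q_Z = 0: 155 - 8q_Z - 4(q_S) = 0.
Rearranging gives the reaction functions q_S = (191 - 4q_Z)/8 and q_Z = (155 - 4q_S)/8.
Substituting one into the other gives q_S = 227/12 and q_Z = 119/12.
Total output Q = 173/6, so price P = 307 - 4·(173/6) = 575/3.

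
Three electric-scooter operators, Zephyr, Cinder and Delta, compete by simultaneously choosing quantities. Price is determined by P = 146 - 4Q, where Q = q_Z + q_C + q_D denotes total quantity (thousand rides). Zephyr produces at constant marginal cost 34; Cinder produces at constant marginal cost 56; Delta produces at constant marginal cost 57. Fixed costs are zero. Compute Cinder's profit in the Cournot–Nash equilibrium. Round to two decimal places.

74.39

Zephyr's profit: π_Z = (146 - 4Q)q_Z - (34q_Z). Setting ∂π_Z/∂q_Z = 0: 112 - 8q_Z - 4(q_C + q_D) = 0.
Cinder's profit: π_C = (146 - 4Q)q_C - (56q_C). Setting ∂π_C/∂q_C = 0: 90 - 8q_C - 4(q_Z + q_D) = 0.
Delta's profit: π_D = (146 - 4Q)q_D - (57q_D). Setting ∂π_D/∂q_D = 0: 89 - 8q_D - 4(q_Z + q_C) = 0.
Adding the 3 first-order conditions: 291 − 16Q = 0, so Q = 291/16.
Back-substituting: q_Z = (112 − 291/4)/4 = 157/16, q_C = (90 − 291/4)/4 = 69/16, q_D = (89 − 291/4)/4 = 65/16.
Price P = 146 - 4·(291/16) = 293/4.
Cinder's profit: (293/4 - 56)·(69/16) = 74.3906.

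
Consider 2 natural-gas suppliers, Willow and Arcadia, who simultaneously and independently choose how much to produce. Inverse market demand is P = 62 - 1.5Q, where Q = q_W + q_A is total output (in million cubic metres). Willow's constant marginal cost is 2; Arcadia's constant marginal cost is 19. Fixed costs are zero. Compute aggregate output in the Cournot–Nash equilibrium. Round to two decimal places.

Willow's profit: π_W = (62 - 1.5Q)q_W - (2q_W). Setting ∂π_W/∂q_W = 0: 60 - 3q_W - (3/2)(q_A) = 0.
Arcadia's first-order condition: 43 - 3q_A - (3/2)(q_W) = 0.
Rearranging gives the reaction functions q_W = (60 - (3/2)q_A)/3 and q_A = (43 - (3/2)q_W)/3.
Substituting one into the other gives q_W = 154/9 and q_A = 52/9.
Total output Q = 154/9 + 52/9 = 206/9.

22.89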